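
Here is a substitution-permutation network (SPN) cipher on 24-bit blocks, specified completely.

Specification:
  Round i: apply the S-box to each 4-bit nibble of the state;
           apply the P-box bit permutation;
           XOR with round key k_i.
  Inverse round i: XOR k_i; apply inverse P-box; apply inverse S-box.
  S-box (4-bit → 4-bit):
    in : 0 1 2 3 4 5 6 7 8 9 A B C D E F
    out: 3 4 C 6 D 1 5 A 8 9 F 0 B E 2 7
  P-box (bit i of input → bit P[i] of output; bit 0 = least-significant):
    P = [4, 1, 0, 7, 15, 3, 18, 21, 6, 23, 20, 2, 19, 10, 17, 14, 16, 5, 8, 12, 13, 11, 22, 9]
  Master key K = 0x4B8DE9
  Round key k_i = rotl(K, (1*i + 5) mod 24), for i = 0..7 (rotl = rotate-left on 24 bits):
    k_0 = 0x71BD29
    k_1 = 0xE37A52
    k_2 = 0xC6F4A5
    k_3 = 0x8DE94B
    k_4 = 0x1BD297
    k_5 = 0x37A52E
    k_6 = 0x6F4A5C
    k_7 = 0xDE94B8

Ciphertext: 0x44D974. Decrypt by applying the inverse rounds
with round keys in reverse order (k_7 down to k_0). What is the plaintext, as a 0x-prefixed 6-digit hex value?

0x938F74

s_0 = ciphertext = 0x44D974
s_1 = InvRound(s_0, k_7) = 0xE1AAE8
s_2 = InvRound(s_1, k_6) = 0x5E4769
s_3 = InvRound(s_2, k_5) = 0x459993
s_4 = InvRound(s_3, k_4) = 0xD1421B
s_5 = InvRound(s_4, k_3) = 0xA15665
s_6 = InvRound(s_5, k_2) = 0x451548
s_7 = InvRound(s_6, k_1) = 0xC1DED0
s_8 = InvRound(s_7, k_0) = 0x938F74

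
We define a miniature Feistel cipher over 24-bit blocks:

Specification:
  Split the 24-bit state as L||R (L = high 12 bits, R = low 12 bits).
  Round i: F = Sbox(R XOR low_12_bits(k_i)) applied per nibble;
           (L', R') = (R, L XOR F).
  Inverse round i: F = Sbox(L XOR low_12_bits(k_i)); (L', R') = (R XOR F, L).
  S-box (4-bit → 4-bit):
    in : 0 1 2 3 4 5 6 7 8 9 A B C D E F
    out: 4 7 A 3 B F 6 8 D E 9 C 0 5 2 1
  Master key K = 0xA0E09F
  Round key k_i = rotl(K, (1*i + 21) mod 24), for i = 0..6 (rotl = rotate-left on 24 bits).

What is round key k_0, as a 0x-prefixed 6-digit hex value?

0xF41C13

K = 0xA0E09F
k_0 = rotl(K, (1*0+21) mod 24) = rotl(K, 21) = 0xF41C13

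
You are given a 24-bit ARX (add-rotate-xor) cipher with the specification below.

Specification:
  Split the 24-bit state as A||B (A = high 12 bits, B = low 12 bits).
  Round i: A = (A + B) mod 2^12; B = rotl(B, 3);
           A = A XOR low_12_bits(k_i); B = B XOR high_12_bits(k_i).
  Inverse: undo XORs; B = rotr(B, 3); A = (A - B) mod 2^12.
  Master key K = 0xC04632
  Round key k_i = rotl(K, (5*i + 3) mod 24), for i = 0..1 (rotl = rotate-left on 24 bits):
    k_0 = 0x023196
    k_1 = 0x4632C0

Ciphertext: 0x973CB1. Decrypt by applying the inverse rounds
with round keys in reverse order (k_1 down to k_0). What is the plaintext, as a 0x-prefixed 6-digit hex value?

0x4682A7

s_0 = ciphertext = 0x973CB1
s_1 = InvRound(s_0, k_1) = 0x69951A
s_2 = InvRound(s_1, k_0) = 0x4682A7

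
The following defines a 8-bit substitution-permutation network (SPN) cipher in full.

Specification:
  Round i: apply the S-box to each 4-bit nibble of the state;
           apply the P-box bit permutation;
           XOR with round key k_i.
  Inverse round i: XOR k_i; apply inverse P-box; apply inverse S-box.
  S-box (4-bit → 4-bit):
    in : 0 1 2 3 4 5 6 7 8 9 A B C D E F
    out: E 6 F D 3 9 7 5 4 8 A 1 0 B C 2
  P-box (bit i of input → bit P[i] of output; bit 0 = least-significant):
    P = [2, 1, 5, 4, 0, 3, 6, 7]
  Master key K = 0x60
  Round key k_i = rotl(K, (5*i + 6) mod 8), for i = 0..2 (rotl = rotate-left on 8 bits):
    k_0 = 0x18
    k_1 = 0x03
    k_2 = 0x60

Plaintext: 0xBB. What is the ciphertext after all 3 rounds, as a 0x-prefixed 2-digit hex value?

0xF7

s_0 = plaintext = 0xBB
s_1 = Round(s_0, k_0) = 0x1D
s_2 = Round(s_1, k_1) = 0x5D
s_3 = Round(s_2, k_2) = 0xF7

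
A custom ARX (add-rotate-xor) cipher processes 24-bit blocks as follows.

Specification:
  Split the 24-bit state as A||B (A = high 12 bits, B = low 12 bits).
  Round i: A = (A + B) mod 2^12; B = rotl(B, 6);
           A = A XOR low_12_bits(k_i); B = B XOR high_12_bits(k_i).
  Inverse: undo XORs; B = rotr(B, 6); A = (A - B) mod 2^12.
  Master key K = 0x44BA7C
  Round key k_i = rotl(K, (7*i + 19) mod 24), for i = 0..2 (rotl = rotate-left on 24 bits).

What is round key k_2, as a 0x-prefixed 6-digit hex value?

0x74F889

K = 0x44BA7C
k_0 = rotl(K, (7*0+19) mod 24) = rotl(K, 19) = 0xE225D3
k_1 = rotl(K, (7*1+19) mod 24) = rotl(K, 2) = 0x12E9F1
k_2 = rotl(K, (7*2+19) mod 24) = rotl(K, 9) = 0x74F889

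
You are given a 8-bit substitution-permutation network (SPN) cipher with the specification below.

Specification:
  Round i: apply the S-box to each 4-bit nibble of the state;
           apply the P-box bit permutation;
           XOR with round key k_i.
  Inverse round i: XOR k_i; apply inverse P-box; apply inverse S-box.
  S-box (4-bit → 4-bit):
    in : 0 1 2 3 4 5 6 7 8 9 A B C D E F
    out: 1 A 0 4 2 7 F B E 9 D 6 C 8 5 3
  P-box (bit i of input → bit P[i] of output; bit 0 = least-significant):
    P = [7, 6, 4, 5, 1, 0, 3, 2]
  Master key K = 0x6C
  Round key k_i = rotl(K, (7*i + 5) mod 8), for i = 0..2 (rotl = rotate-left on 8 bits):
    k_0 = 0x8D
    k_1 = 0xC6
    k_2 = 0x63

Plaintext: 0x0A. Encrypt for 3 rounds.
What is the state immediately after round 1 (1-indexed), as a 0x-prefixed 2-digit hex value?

s_0 = plaintext = 0x0A
s_1 = Round(s_0, k_0) = 0x3F
s_2 = Round(s_1, k_1) = 0x0E
s_3 = Round(s_2, k_2) = 0xF1

0x3F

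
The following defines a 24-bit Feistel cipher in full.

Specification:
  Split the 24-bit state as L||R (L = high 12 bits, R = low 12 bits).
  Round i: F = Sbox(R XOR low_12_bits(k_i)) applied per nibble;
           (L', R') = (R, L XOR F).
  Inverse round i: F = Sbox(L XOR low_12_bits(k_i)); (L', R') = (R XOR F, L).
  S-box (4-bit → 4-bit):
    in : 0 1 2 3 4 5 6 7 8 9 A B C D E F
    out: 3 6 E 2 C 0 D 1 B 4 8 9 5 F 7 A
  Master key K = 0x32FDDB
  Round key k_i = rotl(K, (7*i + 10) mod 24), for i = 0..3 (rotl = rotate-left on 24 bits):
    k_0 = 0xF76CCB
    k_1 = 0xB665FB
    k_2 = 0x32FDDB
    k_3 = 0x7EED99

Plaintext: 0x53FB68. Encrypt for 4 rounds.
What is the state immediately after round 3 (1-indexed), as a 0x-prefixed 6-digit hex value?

s_0 = plaintext = 0x53FB68
s_1 = Round(s_0, k_0) = 0xB684BD
s_2 = Round(s_1, k_1) = 0x4BDDA5
s_3 = Round(s_2, k_2) = 0xDA57AA
s_4 = Round(s_3, k_3) = 0x7AA587

0xDA57AA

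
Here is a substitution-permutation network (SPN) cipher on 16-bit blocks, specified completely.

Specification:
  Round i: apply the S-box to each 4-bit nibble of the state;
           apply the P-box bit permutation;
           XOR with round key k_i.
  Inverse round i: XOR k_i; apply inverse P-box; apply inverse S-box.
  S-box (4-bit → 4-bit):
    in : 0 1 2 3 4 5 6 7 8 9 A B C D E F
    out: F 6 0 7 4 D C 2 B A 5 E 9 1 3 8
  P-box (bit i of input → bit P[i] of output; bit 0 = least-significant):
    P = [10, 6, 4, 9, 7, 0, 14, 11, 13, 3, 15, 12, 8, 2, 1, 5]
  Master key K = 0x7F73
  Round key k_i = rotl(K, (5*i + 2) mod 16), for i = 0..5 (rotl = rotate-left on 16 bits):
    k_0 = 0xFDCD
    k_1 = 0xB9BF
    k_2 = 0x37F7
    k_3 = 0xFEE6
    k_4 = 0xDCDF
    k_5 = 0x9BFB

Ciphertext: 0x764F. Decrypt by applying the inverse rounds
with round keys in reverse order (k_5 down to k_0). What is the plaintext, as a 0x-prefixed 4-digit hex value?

s_0 = ciphertext = 0x764F
s_1 = InvRound(s_0, k_5) = 0x8A5A
s_2 = InvRound(s_1, k_4) = 0x7F3C
s_3 = InvRound(s_2, k_3) = 0xA1D1
s_4 = InvRound(s_3, k_2) = 0xB62C
s_5 = InvRound(s_4, k_1) = 0xA285
s_6 = InvRound(s_5, k_0) = 0xD968

0xD968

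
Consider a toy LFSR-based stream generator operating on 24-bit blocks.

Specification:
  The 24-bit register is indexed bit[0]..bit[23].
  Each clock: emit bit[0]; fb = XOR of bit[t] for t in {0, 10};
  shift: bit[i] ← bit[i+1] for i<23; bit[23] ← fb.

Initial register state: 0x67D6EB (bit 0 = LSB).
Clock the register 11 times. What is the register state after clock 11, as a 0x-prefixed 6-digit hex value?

reg_0 = 0x67D6EB
clock 1: out=1, reg = 0x33EB75
clock 2: out=1, reg = 0x99F5BA
clock 3: out=0, reg = 0xCCFADD
clock 4: out=1, reg = 0xE67D6E
clock 5: out=0, reg = 0xF33EB7
clock 6: out=1, reg = 0x799F5B
clock 7: out=1, reg = 0x3CCFAD
clock 8: out=1, reg = 0x1E67D6
clock 9: out=0, reg = 0x8F33EB
clock 10: out=1, reg = 0xC799F5
clock 11: out=1, reg = 0xE3CCFA

0xE3CCFA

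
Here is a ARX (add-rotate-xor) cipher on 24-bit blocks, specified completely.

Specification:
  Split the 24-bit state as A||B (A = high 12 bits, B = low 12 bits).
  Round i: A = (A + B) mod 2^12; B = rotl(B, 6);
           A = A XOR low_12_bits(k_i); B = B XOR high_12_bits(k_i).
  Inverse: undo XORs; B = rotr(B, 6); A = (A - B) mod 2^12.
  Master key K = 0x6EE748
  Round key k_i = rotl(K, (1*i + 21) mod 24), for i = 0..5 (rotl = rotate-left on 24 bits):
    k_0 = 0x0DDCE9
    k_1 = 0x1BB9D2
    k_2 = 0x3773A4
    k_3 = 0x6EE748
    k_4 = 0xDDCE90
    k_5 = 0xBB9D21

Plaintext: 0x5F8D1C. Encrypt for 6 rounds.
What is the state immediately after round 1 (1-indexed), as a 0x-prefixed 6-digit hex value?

s_0 = plaintext = 0x5F8D1C
s_1 = Round(s_0, k_0) = 0xFFD7E9
s_2 = Round(s_1, k_1) = 0xE34BE4
s_3 = Round(s_2, k_2) = 0x9BCA58
s_4 = Round(s_3, k_3) = 0x35C0C7
s_5 = Round(s_4, k_4) = 0xAB3C1F
s_6 = Round(s_5, k_5) = 0xBF3C49

0xFFD7E9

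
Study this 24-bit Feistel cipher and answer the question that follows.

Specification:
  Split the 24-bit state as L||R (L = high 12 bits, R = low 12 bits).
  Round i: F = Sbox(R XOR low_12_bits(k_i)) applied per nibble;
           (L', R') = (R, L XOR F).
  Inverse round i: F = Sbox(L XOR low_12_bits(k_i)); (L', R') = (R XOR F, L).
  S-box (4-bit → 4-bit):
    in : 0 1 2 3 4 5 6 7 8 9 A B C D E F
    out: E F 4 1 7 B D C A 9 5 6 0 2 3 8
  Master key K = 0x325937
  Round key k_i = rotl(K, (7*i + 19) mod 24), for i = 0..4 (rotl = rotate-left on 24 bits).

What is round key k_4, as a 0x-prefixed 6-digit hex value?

K = 0x325937
k_0 = rotl(K, (7*0+19) mod 24) = rotl(K, 19) = 0xB992C9
k_1 = rotl(K, (7*1+19) mod 24) = rotl(K, 2) = 0xC964DC
k_2 = rotl(K, (7*2+19) mod 24) = rotl(K, 9) = 0xB26E64
k_3 = rotl(K, (7*3+19) mod 24) = rotl(K, 16) = 0x373259
k_4 = rotl(K, (7*4+19) mod 24) = rotl(K, 23) = 0x992C9B

0x992C9B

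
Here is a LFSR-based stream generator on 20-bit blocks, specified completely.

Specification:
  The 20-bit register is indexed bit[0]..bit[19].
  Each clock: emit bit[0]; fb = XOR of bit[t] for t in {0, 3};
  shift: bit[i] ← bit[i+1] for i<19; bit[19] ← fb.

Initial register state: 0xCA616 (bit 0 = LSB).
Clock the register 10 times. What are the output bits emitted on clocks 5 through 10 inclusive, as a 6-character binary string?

100001

reg_0 = 0xCA616
clock 1: out=0, reg = 0x6530B
clock 2: out=1, reg = 0x32985
clock 3: out=1, reg = 0x994C2
clock 4: out=0, reg = 0x4CA61
clock 5: out=1, reg = 0xA6530
clock 6: out=0, reg = 0x53298
clock 7: out=0, reg = 0xA994C
clock 8: out=0, reg = 0xD4CA6
clock 9: out=0, reg = 0x6A653
clock 10: out=1, reg = 0xB5329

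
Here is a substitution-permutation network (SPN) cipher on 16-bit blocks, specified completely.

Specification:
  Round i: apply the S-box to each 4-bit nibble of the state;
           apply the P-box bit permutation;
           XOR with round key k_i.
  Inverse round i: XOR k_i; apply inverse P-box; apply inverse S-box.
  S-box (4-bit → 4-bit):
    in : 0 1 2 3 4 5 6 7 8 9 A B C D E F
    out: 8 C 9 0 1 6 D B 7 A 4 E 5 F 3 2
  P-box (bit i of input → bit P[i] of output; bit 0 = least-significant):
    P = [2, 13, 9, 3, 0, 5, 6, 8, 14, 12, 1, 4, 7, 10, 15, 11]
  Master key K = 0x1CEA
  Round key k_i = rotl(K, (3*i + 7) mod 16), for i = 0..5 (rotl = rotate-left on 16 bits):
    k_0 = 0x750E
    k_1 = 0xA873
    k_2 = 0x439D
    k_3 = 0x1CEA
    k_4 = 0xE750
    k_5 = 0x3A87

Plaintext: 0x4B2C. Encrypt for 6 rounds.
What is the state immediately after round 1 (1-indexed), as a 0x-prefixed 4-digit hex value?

s_0 = plaintext = 0x4B2C
s_1 = Round(s_0, k_0) = 0x6699
s_2 = Round(s_1, k_1) = 0x41C9
s_3 = Round(s_2, k_2) = 0x6346
s_4 = Round(s_3, k_3) = 0x9667
s_5 = Round(s_4, k_4) = 0x8A0F
s_6 = Round(s_5, k_5) = 0x9F05

0x6699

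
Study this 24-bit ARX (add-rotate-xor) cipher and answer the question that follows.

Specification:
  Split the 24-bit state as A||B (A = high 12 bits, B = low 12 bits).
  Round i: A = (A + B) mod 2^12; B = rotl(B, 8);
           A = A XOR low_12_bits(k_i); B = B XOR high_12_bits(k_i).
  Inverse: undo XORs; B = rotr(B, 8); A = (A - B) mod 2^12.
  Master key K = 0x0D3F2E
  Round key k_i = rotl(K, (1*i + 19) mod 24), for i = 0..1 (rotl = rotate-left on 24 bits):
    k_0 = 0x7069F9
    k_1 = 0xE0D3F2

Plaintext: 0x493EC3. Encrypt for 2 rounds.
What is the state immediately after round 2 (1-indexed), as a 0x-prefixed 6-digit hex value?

s_0 = plaintext = 0x493EC3
s_1 = Round(s_0, k_0) = 0xAAF4EA
s_2 = Round(s_1, k_1) = 0xC6B443

0xC6B443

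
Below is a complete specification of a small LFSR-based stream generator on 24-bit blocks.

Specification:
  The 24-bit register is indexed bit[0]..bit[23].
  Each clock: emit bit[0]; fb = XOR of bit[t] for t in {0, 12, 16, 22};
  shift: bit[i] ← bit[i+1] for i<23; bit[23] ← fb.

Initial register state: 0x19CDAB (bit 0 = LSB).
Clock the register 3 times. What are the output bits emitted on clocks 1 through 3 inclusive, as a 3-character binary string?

reg_0 = 0x19CDAB
clock 1: out=1, reg = 0x0CE6D5
clock 2: out=1, reg = 0x86736A
clock 3: out=0, reg = 0xC339B5

110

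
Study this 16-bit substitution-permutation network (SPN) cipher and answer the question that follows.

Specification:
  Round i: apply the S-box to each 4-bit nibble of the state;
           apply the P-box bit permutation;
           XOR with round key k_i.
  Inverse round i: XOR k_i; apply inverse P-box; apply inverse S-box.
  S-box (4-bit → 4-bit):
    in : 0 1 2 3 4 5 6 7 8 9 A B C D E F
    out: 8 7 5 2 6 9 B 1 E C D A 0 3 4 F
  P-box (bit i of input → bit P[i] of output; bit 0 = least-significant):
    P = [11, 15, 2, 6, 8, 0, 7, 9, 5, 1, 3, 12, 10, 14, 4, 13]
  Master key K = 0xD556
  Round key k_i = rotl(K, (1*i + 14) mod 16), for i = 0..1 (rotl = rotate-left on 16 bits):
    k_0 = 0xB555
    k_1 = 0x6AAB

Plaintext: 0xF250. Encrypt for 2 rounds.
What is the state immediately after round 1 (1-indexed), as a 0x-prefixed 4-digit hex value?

s_0 = plaintext = 0xF250
s_1 = Round(s_0, k_0) = 0xD22D
s_2 = Round(s_1, k_1) = 0xA703

0xD22D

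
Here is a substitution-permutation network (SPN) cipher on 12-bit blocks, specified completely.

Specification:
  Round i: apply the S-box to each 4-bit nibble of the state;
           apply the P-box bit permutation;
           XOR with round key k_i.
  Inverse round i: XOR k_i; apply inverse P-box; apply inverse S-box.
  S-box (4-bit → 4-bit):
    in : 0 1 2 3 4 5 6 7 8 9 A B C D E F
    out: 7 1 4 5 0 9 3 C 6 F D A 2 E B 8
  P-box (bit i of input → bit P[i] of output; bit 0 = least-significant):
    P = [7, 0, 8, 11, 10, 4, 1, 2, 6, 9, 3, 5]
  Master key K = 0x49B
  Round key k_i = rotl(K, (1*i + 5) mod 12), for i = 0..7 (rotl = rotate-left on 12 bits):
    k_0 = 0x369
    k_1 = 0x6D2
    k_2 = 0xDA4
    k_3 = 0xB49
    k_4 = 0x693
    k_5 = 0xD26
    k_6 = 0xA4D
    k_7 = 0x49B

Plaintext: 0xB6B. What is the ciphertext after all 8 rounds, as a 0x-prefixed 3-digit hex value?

s_0 = plaintext = 0xB6B
s_1 = Round(s_0, k_0) = 0xD58
s_2 = Round(s_1, k_1) = 0x1FF
s_3 = Round(s_2, k_2) = 0x5E0
s_4 = Round(s_3, k_3) = 0xEBC
s_5 = Round(s_4, k_4) = 0x4E6
s_6 = Round(s_5, k_5) = 0x9B3
s_7 = Round(s_6, k_6) = 0x9B1
s_8 = Round(s_7, k_7) = 0x667

0x667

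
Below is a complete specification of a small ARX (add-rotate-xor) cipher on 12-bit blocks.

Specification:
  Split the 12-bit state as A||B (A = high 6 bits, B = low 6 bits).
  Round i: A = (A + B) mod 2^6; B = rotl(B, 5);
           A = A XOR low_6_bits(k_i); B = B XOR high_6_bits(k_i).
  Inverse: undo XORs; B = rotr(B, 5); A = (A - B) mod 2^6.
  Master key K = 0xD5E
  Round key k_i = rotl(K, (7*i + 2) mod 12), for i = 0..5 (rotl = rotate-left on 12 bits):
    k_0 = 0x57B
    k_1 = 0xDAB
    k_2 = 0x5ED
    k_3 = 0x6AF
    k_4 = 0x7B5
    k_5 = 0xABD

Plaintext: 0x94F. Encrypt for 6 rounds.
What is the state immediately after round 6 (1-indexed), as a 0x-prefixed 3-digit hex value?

0xD87

s_0 = plaintext = 0x94F
s_1 = Round(s_0, k_0) = 0x3F2
s_2 = Round(s_1, k_1) = 0xAAF
s_3 = Round(s_2, k_2) = 0xD20
s_4 = Round(s_3, k_3) = 0xECA
s_5 = Round(s_4, k_4) = 0xC1B
s_6 = Round(s_5, k_5) = 0xD87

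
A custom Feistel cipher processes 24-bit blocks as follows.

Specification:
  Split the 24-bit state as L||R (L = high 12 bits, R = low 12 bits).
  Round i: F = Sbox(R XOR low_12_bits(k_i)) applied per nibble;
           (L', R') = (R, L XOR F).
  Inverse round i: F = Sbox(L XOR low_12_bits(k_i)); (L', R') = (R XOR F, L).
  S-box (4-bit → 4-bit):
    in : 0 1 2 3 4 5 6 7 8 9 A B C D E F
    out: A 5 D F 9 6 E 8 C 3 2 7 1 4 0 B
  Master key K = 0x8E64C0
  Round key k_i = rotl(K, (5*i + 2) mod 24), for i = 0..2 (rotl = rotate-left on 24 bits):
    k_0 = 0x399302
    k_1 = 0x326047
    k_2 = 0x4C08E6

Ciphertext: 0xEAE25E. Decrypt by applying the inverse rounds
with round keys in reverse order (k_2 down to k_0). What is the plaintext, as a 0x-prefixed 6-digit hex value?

0xD20F68

s_0 = ciphertext = 0xEAE25E
s_1 = InvRound(s_0, k_2) = 0xCC2EAE
s_2 = InvRound(s_1, k_1) = 0xF68CC2
s_3 = InvRound(s_2, k_0) = 0xD20F68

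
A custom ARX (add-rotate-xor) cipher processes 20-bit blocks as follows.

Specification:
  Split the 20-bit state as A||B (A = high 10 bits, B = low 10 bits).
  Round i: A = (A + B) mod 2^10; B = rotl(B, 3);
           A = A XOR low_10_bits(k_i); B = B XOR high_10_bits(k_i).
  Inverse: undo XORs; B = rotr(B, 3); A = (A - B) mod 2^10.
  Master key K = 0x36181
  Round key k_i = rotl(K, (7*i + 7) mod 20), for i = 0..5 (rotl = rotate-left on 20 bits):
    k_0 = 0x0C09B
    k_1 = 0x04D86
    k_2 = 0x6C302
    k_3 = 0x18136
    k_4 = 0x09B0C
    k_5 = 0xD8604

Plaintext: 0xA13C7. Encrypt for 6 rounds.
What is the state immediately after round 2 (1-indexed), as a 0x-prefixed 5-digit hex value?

0x5646F

s_0 = plaintext = 0xA13C7
s_1 = Round(s_0, k_0) = 0xB420F
s_2 = Round(s_1, k_1) = 0x5646F
s_3 = Round(s_2, k_2) = 0xB2AC8
s_4 = Round(s_3, k_3) = 0x29225
s_5 = Round(s_4, k_4) = 0x7150A
s_6 = Round(s_5, k_5) = 0x32F33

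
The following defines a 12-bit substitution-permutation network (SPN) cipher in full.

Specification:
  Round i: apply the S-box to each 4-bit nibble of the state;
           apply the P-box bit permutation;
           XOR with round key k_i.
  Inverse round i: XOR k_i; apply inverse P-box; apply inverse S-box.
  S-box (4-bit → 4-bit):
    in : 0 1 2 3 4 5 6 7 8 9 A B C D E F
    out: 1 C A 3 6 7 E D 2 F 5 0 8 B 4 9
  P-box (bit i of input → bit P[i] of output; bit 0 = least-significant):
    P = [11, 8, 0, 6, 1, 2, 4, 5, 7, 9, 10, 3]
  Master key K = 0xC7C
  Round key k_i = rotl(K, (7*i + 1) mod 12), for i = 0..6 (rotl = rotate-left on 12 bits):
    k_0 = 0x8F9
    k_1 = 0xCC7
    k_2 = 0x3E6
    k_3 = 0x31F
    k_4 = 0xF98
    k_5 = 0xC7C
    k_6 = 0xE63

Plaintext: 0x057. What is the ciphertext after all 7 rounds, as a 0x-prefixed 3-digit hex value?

s_0 = plaintext = 0x057
s_1 = Round(s_0, k_0) = 0x02E
s_2 = Round(s_1, k_1) = 0xC62
s_3 = Round(s_2, k_2) = 0x29A
s_4 = Round(s_3, k_3) = 0x920
s_5 = Round(s_4, k_4) = 0x134
s_6 = Round(s_5, k_5) = 0x973
s_7 = Round(s_6, k_6) = 0x1D9

0x1D9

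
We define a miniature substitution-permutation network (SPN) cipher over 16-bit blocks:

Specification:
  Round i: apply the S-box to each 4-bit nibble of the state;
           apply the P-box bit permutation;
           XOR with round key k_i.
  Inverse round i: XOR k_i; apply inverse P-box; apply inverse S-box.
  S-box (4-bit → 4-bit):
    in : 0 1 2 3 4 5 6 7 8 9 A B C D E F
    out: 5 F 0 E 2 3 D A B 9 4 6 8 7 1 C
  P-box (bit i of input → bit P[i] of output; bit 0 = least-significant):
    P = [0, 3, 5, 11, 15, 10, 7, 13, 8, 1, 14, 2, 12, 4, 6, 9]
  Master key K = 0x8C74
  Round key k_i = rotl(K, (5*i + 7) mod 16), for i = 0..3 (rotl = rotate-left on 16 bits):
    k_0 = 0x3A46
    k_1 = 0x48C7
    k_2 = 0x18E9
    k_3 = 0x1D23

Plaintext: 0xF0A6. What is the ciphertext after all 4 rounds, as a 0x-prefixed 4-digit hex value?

s_0 = plaintext = 0xF0A6
s_1 = Round(s_0, k_0) = 0x71A7
s_2 = Round(s_1, k_1) = 0x0359
s_3 = Round(s_2, k_2) = 0xC4AE
s_4 = Round(s_3, k_3) = 0x1FA0

0x1FA0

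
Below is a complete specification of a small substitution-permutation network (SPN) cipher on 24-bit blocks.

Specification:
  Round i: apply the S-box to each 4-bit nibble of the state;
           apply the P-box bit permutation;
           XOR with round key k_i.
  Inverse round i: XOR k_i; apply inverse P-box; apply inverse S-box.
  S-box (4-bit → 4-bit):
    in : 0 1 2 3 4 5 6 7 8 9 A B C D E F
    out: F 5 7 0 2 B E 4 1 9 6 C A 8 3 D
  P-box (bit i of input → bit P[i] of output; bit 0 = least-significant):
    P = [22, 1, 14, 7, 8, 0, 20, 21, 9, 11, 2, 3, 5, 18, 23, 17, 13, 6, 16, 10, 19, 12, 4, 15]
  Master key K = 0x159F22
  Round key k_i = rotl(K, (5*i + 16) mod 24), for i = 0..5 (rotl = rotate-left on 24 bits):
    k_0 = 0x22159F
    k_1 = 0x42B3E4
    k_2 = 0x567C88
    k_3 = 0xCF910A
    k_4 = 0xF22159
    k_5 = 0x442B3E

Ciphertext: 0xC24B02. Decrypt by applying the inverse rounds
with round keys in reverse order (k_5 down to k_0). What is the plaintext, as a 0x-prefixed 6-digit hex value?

0x4987ED

s_0 = ciphertext = 0xC24B02
s_1 = InvRound(s_0, k_5) = 0x780B37
s_2 = InvRound(s_1, k_4) = 0x8EF034
s_3 = InvRound(s_2, k_3) = 0x718B82
s_4 = InvRound(s_3, k_2) = 0xCFC99A
s_5 = InvRound(s_4, k_1) = 0x22203A
s_6 = InvRound(s_5, k_0) = 0x4987ED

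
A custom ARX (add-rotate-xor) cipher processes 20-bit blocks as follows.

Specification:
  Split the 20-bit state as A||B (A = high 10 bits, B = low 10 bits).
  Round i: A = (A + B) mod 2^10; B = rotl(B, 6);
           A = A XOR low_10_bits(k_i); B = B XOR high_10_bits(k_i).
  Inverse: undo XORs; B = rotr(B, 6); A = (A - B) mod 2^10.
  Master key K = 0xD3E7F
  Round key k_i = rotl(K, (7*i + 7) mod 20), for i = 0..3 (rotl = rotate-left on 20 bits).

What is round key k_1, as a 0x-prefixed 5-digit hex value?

0xFF4F9

K = 0xD3E7F
k_0 = rotl(K, (7*0+7) mod 20) = rotl(K, 7) = 0xF3FE9
k_1 = rotl(K, (7*1+7) mod 20) = rotl(K, 14) = 0xFF4F9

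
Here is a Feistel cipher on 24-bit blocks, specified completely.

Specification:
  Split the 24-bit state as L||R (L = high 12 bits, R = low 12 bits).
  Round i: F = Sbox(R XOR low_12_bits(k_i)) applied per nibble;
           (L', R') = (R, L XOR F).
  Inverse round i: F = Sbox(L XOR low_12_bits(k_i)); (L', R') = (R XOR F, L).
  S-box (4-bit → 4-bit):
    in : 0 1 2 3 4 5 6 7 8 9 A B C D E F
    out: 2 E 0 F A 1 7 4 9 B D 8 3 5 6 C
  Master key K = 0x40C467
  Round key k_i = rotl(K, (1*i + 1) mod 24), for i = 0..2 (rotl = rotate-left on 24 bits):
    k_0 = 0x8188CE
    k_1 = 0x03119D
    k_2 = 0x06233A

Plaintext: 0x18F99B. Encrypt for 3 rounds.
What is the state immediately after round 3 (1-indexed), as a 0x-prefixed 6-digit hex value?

0xFB4C08

s_0 = plaintext = 0x18F99B
s_1 = Round(s_0, k_0) = 0x99BF9E
s_2 = Round(s_1, k_1) = 0xF9EFB4
s_3 = Round(s_2, k_2) = 0xFB4C08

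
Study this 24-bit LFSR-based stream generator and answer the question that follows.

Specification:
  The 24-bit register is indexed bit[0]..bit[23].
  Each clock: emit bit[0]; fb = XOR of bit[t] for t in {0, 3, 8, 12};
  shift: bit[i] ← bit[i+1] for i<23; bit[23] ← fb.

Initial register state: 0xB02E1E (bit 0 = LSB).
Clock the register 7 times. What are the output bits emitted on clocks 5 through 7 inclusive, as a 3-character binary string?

100

reg_0 = 0xB02E1E
clock 1: out=0, reg = 0xD8170F
clock 2: out=1, reg = 0x6C0B87
clock 3: out=1, reg = 0x3605C3
clock 4: out=1, reg = 0x1B02E1
clock 5: out=1, reg = 0x8D8170
clock 6: out=0, reg = 0xC6C0B8
clock 7: out=0, reg = 0xE3605C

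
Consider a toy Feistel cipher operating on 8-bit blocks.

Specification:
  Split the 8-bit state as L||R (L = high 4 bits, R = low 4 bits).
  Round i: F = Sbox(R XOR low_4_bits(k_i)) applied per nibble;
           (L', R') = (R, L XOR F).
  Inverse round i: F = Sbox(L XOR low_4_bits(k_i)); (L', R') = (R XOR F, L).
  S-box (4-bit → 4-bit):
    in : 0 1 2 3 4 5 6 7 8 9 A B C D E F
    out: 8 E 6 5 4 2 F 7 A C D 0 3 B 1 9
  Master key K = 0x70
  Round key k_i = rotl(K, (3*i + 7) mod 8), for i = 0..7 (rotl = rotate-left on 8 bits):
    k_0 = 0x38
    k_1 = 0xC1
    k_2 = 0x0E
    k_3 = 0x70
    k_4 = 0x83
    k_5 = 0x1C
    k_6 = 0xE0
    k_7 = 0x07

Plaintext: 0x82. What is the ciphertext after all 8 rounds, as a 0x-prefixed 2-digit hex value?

s_0 = plaintext = 0x82
s_1 = Round(s_0, k_0) = 0x25
s_2 = Round(s_1, k_1) = 0x56
s_3 = Round(s_2, k_2) = 0x6F
s_4 = Round(s_3, k_3) = 0xFF
s_5 = Round(s_4, k_4) = 0xFC
s_6 = Round(s_5, k_5) = 0xC7
s_7 = Round(s_6, k_6) = 0x7B
s_8 = Round(s_7, k_7) = 0xB4

0xB4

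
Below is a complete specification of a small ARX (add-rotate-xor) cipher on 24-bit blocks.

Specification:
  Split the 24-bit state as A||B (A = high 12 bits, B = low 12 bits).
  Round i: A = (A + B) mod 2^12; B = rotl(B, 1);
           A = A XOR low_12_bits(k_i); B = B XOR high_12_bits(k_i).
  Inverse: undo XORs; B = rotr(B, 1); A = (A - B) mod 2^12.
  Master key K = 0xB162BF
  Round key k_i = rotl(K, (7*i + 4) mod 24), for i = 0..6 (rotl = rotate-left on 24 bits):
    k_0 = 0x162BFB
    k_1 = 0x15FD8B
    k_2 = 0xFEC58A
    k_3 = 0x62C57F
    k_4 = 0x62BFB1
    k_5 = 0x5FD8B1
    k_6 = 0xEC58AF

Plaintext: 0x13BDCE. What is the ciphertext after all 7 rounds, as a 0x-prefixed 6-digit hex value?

s_0 = plaintext = 0x13BDCE
s_1 = Round(s_0, k_0) = 0x4F2AFF
s_2 = Round(s_1, k_1) = 0x27A4A0
s_3 = Round(s_2, k_2) = 0x2906AC
s_4 = Round(s_3, k_3) = 0xC43B74
s_5 = Round(s_4, k_4) = 0x8060C2
s_6 = Round(s_5, k_5) = 0x079479
s_7 = Round(s_6, k_6) = 0xC5D637

0xC5D637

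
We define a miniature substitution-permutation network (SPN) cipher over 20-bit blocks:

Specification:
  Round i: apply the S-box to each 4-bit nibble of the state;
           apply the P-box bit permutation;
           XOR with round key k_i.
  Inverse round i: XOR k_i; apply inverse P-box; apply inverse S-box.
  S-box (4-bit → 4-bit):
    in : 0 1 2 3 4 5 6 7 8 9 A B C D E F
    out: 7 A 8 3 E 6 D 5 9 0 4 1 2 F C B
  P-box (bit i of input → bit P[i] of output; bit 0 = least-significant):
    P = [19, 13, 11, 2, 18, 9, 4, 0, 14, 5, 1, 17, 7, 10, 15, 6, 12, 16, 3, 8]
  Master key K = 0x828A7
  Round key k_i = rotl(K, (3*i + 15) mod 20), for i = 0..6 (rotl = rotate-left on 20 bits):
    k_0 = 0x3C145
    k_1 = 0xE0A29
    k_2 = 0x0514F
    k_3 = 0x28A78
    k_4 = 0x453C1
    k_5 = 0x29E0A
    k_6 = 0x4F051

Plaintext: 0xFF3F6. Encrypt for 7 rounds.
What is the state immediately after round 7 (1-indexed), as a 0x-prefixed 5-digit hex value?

0xCB8A7

s_0 = plaintext = 0xFF3F6
s_1 = Round(s_0, k_0) = 0xE9EA0
s_2 = Round(s_1, k_1) = 0x42333
s_3 = Round(s_2, k_2) = 0xD3227
s_4 = Round(s_3, k_3) = 0x997F1
s_5 = Round(s_4, k_4) = 0x031C6
s_6 = Round(s_5, k_5) = 0x980A6
s_7 = Round(s_6, k_6) = 0xCB8A7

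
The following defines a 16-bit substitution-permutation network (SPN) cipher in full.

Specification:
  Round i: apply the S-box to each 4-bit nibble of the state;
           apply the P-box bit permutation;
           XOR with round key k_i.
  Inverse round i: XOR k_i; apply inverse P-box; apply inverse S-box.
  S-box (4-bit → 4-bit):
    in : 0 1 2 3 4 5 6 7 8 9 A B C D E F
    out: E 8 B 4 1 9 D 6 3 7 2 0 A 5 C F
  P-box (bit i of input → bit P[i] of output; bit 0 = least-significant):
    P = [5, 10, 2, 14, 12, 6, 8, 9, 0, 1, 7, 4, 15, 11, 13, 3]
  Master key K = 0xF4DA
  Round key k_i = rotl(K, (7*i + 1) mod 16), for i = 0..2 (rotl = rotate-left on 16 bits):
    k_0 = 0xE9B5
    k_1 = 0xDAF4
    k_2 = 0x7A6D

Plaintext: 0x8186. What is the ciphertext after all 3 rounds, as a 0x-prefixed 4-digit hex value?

0x7A0E

s_0 = plaintext = 0x8186
s_1 = Round(s_0, k_0) = 0x31C1
s_2 = Round(s_1, k_1) = 0xB8A4
s_3 = Round(s_2, k_2) = 0x7A0E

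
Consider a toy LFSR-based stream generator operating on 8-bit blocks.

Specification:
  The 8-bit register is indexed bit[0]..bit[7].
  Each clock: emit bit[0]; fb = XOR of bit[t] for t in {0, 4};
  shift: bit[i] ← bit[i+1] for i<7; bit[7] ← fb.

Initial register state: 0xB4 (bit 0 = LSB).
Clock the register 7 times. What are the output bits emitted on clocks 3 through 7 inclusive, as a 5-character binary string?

10110

reg_0 = 0xB4
clock 1: out=0, reg = 0xDA
clock 2: out=0, reg = 0xED
clock 3: out=1, reg = 0xF6
clock 4: out=0, reg = 0xFB
clock 5: out=1, reg = 0x7D
clock 6: out=1, reg = 0x3E
clock 7: out=0, reg = 0x9F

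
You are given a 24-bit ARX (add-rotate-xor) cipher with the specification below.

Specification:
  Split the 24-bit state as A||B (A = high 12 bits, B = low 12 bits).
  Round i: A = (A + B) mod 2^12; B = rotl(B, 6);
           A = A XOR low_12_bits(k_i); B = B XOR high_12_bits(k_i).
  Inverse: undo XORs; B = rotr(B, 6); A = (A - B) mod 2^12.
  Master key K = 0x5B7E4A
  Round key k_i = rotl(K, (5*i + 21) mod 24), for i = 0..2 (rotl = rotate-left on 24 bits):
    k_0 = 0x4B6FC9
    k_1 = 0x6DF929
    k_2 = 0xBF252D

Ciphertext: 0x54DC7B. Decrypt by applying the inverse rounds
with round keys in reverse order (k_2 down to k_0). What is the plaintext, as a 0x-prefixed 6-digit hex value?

s_0 = ciphertext = 0x54DC7B
s_1 = InvRound(s_0, k_2) = 0xE0225E
s_2 = InvRound(s_1, k_1) = 0x6D9052
s_3 = InvRound(s_2, k_0) = 0xFFD913

0xFFD913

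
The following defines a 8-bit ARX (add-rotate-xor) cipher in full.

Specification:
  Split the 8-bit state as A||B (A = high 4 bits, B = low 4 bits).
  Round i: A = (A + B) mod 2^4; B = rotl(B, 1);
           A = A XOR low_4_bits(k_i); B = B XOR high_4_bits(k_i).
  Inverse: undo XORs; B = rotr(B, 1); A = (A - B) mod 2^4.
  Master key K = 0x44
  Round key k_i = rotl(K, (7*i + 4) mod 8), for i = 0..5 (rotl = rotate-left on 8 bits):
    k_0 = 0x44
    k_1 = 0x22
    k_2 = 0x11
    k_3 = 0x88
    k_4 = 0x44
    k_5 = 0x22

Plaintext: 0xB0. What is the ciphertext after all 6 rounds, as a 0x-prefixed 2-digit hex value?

s_0 = plaintext = 0xB0
s_1 = Round(s_0, k_0) = 0xF4
s_2 = Round(s_1, k_1) = 0x1A
s_3 = Round(s_2, k_2) = 0xA4
s_4 = Round(s_3, k_3) = 0x60
s_5 = Round(s_4, k_4) = 0x24
s_6 = Round(s_5, k_5) = 0x4A

0x4A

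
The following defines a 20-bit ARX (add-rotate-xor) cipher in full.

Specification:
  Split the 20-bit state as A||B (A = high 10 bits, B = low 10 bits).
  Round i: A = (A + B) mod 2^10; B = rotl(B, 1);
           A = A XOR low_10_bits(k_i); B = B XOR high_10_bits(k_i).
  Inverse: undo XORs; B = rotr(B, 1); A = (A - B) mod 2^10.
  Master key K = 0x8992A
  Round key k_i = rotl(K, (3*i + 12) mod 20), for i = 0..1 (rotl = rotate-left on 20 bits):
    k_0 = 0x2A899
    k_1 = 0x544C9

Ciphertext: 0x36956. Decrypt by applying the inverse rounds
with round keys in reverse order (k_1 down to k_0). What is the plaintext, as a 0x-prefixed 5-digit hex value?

0xCD754

s_0 = ciphertext = 0x36956
s_1 = InvRound(s_0, k_1) = 0x84203
s_2 = InvRound(s_1, k_0) = 0xCD754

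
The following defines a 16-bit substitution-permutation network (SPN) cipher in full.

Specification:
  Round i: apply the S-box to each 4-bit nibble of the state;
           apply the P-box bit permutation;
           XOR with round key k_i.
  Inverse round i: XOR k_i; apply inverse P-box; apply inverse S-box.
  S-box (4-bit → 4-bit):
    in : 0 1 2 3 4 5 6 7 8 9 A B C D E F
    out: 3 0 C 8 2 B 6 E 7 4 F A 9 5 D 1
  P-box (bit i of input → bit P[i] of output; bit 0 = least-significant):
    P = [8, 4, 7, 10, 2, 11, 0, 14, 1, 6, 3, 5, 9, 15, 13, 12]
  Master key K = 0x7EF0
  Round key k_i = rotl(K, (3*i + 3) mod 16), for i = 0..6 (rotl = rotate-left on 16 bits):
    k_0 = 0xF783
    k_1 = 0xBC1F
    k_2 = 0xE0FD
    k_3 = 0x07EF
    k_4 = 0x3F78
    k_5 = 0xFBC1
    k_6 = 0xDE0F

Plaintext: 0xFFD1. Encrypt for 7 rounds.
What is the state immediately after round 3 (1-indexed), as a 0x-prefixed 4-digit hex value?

s_0 = plaintext = 0xFFD1
s_1 = Round(s_0, k_0) = 0xF584
s_2 = Round(s_1, k_1) = 0xB668
s_3 = Round(s_2, k_2) = 0x7924
s_4 = Round(s_3, k_3) = 0xF7F6
s_5 = Round(s_4, k_4) = 0x3D84
s_6 = Round(s_5, k_5) = 0xE3DE
s_7 = Round(s_6, k_6) = 0xE9AA

0x7924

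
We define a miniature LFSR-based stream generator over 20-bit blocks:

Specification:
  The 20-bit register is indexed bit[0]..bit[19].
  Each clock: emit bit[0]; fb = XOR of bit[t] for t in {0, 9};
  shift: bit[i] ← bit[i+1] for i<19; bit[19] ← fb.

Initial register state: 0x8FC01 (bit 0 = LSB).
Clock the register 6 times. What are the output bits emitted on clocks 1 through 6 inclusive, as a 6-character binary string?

reg_0 = 0x8FC01
clock 1: out=1, reg = 0xC7E00
clock 2: out=0, reg = 0xE3F00
clock 3: out=0, reg = 0xF1F80
clock 4: out=0, reg = 0xF8FC0
clock 5: out=0, reg = 0xFC7E0
clock 6: out=0, reg = 0xFE3F0

100000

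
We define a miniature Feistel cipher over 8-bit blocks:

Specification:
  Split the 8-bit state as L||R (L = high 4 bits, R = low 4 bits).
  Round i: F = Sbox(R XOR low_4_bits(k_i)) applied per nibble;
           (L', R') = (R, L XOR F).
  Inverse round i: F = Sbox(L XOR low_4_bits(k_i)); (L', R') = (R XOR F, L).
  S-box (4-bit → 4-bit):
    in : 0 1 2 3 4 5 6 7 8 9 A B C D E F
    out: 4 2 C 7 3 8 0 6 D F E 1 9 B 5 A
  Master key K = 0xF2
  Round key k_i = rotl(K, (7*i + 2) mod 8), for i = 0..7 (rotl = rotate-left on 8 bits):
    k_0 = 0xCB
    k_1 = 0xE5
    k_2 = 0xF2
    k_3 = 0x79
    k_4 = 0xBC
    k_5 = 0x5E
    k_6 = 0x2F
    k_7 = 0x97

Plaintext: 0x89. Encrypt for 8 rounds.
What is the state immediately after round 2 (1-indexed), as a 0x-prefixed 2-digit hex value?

s_0 = plaintext = 0x89
s_1 = Round(s_0, k_0) = 0x94
s_2 = Round(s_1, k_1) = 0x4B
s_3 = Round(s_2, k_2) = 0xBB
s_4 = Round(s_3, k_3) = 0xB7
s_5 = Round(s_4, k_4) = 0x7A
s_6 = Round(s_5, k_5) = 0xA4
s_7 = Round(s_6, k_6) = 0x4B
s_8 = Round(s_7, k_7) = 0xBD

0x4B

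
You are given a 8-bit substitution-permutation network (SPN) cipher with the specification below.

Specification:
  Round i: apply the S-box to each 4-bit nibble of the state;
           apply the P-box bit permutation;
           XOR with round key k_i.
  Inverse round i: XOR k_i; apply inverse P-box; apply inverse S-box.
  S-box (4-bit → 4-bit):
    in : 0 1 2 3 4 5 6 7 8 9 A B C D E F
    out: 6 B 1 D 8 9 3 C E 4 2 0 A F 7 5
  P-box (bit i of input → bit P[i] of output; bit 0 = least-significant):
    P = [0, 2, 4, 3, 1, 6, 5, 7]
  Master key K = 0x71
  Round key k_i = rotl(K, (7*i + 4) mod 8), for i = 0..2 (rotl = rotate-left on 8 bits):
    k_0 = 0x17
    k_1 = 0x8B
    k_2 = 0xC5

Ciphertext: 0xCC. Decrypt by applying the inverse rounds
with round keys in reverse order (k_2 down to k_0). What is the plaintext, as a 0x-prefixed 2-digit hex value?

s_0 = ciphertext = 0xCC
s_1 = InvRound(s_0, k_2) = 0xB5
s_2 = InvRound(s_1, k_1) = 0xF8
s_3 = InvRound(s_2, k_0) = 0xD1

0xD1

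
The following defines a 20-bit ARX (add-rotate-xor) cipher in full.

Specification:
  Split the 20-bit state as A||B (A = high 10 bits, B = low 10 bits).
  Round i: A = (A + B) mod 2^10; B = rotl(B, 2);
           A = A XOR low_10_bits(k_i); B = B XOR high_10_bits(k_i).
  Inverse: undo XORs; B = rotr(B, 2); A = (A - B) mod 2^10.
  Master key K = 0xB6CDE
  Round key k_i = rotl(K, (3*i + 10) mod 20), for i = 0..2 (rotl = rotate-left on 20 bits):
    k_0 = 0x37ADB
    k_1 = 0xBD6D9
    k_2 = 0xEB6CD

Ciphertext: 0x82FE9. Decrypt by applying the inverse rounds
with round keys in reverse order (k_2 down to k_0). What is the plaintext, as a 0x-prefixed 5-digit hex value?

0x13F19

s_0 = ciphertext = 0x82FE9
s_1 = InvRound(s_0, k_2) = 0x2D411
s_2 = InvRound(s_1, k_1) = 0x6CCB9
s_3 = InvRound(s_2, k_0) = 0x13F19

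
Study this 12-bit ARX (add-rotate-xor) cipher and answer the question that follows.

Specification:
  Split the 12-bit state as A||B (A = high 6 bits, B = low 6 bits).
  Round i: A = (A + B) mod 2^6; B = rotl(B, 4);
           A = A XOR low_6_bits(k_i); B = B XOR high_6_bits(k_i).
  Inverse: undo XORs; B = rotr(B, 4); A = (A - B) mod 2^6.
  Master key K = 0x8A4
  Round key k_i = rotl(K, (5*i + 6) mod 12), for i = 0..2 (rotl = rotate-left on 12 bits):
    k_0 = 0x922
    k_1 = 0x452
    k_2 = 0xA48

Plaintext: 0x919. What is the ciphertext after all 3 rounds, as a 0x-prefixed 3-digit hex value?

s_0 = plaintext = 0x919
s_1 = Round(s_0, k_0) = 0x7F2
s_2 = Round(s_1, k_1) = 0x0FD
s_3 = Round(s_2, k_2) = 0x236

0x236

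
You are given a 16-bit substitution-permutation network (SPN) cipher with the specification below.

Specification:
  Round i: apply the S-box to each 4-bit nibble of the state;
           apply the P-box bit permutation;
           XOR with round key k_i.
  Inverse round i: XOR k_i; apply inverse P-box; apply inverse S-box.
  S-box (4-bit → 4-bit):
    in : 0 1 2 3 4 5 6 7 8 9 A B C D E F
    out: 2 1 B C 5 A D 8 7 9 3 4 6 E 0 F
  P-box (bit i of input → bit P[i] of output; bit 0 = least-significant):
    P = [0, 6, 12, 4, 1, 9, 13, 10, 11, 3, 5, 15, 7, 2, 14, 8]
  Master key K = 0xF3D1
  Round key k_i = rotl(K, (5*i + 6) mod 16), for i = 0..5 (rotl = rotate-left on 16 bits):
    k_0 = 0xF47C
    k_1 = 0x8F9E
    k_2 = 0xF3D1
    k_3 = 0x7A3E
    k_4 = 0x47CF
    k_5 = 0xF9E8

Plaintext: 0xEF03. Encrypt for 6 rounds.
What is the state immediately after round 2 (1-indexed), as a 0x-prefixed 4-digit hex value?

s_0 = plaintext = 0xEF03
s_1 = Round(s_0, k_0) = 0x6E44
s_2 = Round(s_1, k_1) = 0xFE1D
s_3 = Round(s_2, k_2) = 0xA207
s_4 = Round(s_3, k_3) = 0xF0A2
s_5 = Round(s_4, k_4) = 0x0410
s_6 = Round(s_5, k_5) = 0xF18E

0xFE1D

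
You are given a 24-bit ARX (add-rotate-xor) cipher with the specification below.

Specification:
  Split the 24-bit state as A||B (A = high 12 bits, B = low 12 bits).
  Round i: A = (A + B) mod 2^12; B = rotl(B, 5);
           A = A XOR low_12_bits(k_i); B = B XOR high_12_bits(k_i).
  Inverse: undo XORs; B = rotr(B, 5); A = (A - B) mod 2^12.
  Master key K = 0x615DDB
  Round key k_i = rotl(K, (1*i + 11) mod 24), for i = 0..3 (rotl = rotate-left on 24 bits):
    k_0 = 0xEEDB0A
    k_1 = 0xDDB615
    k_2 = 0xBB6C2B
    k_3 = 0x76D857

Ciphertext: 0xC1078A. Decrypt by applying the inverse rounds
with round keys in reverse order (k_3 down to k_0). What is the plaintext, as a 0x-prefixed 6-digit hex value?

s_0 = ciphertext = 0xC1078A
s_1 = InvRound(s_0, k_3) = 0x0C0387
s_2 = InvRound(s_1, k_2) = 0x42A8C1
s_3 = InvRound(s_2, k_1) = 0x517D28
s_4 = InvRound(s_3, k_0) = 0xB7F29E

0xB7F29E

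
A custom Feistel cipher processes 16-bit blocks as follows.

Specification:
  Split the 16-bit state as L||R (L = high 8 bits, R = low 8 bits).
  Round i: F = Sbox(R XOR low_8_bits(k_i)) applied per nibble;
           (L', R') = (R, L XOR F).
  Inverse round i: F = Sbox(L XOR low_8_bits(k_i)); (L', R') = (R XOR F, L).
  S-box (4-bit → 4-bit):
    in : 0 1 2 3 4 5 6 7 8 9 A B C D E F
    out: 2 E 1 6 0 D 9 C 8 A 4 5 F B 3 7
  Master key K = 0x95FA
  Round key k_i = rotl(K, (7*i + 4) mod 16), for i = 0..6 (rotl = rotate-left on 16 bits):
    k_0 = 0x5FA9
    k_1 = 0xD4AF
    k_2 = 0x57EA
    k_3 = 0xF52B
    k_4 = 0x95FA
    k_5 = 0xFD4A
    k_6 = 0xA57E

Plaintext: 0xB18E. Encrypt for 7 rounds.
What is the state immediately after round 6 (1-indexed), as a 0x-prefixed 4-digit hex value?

s_0 = plaintext = 0xB18E
s_1 = Round(s_0, k_0) = 0x8EAD
s_2 = Round(s_1, k_1) = 0xADAF
s_3 = Round(s_2, k_2) = 0xAFA0
s_4 = Round(s_3, k_3) = 0xA02A
s_5 = Round(s_4, k_4) = 0x2A12
s_6 = Round(s_5, k_5) = 0x12F2
s_7 = Round(s_6, k_6) = 0xF29D

0x12F2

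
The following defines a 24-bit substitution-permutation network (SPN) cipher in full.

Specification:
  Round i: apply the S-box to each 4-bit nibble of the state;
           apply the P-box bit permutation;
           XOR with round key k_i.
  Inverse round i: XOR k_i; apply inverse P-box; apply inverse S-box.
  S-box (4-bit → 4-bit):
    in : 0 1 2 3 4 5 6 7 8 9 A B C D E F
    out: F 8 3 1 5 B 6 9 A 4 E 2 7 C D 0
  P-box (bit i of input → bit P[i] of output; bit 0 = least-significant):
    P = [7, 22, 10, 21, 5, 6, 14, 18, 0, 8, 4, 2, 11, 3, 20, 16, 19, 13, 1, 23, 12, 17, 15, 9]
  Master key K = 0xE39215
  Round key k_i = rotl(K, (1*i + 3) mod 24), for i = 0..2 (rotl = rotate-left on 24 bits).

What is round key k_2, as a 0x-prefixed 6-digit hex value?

K = 0xE39215
k_0 = rotl(K, (1*0+3) mod 24) = rotl(K, 3) = 0x1C90AF
k_1 = rotl(K, (1*1+3) mod 24) = rotl(K, 4) = 0x39215E
k_2 = rotl(K, (1*2+3) mod 24) = rotl(K, 5) = 0x7242BC

0x7242BC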